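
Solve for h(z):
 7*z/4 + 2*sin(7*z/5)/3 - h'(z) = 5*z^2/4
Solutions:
 h(z) = C1 - 5*z^3/12 + 7*z^2/8 - 10*cos(7*z/5)/21


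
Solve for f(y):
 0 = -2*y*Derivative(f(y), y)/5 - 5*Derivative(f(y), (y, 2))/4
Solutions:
 f(y) = C1 + C2*erf(2*y/5)


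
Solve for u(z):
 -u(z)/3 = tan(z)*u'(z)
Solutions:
 u(z) = C1/sin(z)^(1/3)


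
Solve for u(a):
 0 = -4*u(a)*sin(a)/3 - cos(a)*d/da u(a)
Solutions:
 u(a) = C1*cos(a)^(4/3)


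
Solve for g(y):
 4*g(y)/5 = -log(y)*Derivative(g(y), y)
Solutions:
 g(y) = C1*exp(-4*li(y)/5)


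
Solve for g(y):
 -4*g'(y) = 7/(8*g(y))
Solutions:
 g(y) = -sqrt(C1 - 7*y)/4
 g(y) = sqrt(C1 - 7*y)/4


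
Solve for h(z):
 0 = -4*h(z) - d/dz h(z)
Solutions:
 h(z) = C1*exp(-4*z)


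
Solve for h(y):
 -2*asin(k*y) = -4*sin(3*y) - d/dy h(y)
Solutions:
 h(y) = C1 + 2*Piecewise((y*asin(k*y) + sqrt(-k^2*y^2 + 1)/k, Ne(k, 0)), (0, True)) + 4*cos(3*y)/3


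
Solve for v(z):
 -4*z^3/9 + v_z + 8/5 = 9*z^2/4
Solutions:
 v(z) = C1 + z^4/9 + 3*z^3/4 - 8*z/5


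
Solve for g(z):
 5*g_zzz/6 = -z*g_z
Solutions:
 g(z) = C1 + Integral(C2*airyai(-5^(2/3)*6^(1/3)*z/5) + C3*airybi(-5^(2/3)*6^(1/3)*z/5), z)


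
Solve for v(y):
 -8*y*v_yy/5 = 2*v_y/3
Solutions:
 v(y) = C1 + C2*y^(7/12)


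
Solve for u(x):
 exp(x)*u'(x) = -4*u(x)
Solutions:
 u(x) = C1*exp(4*exp(-x))


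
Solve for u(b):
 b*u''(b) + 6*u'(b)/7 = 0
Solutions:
 u(b) = C1 + C2*b^(1/7)


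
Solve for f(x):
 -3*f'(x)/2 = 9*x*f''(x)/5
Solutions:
 f(x) = C1 + C2*x^(1/6)


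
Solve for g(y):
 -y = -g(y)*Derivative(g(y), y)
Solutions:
 g(y) = -sqrt(C1 + y^2)
 g(y) = sqrt(C1 + y^2)


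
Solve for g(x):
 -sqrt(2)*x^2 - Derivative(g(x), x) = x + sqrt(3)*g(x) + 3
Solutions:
 g(x) = C1*exp(-sqrt(3)*x) - sqrt(6)*x^2/3 - sqrt(3)*x/3 + 2*sqrt(2)*x/3 - sqrt(3) - 2*sqrt(6)/9 + 1/3


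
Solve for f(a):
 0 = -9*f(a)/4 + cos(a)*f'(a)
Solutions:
 f(a) = C1*(sin(a) + 1)^(9/8)/(sin(a) - 1)^(9/8)


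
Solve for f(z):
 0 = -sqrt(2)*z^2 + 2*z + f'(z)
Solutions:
 f(z) = C1 + sqrt(2)*z^3/3 - z^2


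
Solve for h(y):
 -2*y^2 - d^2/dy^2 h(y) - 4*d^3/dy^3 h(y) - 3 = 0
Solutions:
 h(y) = C1 + C2*y + C3*exp(-y/4) - y^4/6 + 8*y^3/3 - 67*y^2/2


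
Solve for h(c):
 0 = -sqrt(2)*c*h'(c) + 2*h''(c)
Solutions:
 h(c) = C1 + C2*erfi(2^(1/4)*c/2)


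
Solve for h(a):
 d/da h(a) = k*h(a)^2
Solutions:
 h(a) = -1/(C1 + a*k)


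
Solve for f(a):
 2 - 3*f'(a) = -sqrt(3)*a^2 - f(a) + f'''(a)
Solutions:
 f(a) = C1*exp(2^(1/3)*a*(-2^(1/3)*(1 + sqrt(5))^(1/3) + 2/(1 + sqrt(5))^(1/3))/4)*sin(2^(1/3)*sqrt(3)*a*(2/(1 + sqrt(5))^(1/3) + 2^(1/3)*(1 + sqrt(5))^(1/3))/4) + C2*exp(2^(1/3)*a*(-2^(1/3)*(1 + sqrt(5))^(1/3) + 2/(1 + sqrt(5))^(1/3))/4)*cos(2^(1/3)*sqrt(3)*a*(2/(1 + sqrt(5))^(1/3) + 2^(1/3)*(1 + sqrt(5))^(1/3))/4) + C3*exp(2^(1/3)*a*(-1/(1 + sqrt(5))^(1/3) + 2^(1/3)*(1 + sqrt(5))^(1/3)/2)) - sqrt(3)*a^2 - 6*sqrt(3)*a - 18*sqrt(3) - 2


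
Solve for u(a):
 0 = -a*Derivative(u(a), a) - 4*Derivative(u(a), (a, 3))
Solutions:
 u(a) = C1 + Integral(C2*airyai(-2^(1/3)*a/2) + C3*airybi(-2^(1/3)*a/2), a)


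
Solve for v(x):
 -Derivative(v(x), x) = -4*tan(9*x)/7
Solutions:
 v(x) = C1 - 4*log(cos(9*x))/63


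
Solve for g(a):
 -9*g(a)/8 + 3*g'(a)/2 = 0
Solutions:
 g(a) = C1*exp(3*a/4)


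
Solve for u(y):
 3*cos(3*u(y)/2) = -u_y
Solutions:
 u(y) = -2*asin((C1 + exp(9*y))/(C1 - exp(9*y)))/3 + 2*pi/3
 u(y) = 2*asin((C1 + exp(9*y))/(C1 - exp(9*y)))/3


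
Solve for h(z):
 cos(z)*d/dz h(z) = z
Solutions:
 h(z) = C1 + Integral(z/cos(z), z)


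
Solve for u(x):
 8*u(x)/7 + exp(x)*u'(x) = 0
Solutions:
 u(x) = C1*exp(8*exp(-x)/7)


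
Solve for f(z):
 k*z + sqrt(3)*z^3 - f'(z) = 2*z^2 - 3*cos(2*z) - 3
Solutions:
 f(z) = C1 + k*z^2/2 + sqrt(3)*z^4/4 - 2*z^3/3 + 3*z + 3*sin(z)*cos(z)


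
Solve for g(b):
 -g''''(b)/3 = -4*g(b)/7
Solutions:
 g(b) = C1*exp(-sqrt(2)*3^(1/4)*7^(3/4)*b/7) + C2*exp(sqrt(2)*3^(1/4)*7^(3/4)*b/7) + C3*sin(sqrt(2)*3^(1/4)*7^(3/4)*b/7) + C4*cos(sqrt(2)*3^(1/4)*7^(3/4)*b/7)


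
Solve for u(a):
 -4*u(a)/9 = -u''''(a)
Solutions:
 u(a) = C1*exp(-sqrt(6)*a/3) + C2*exp(sqrt(6)*a/3) + C3*sin(sqrt(6)*a/3) + C4*cos(sqrt(6)*a/3)


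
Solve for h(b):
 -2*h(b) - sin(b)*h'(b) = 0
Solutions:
 h(b) = C1*(cos(b) + 1)/(cos(b) - 1)


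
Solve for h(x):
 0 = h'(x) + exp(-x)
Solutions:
 h(x) = C1 + exp(-x)


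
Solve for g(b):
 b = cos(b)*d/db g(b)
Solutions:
 g(b) = C1 + Integral(b/cos(b), b)


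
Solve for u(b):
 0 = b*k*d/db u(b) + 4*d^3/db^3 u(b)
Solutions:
 u(b) = C1 + Integral(C2*airyai(2^(1/3)*b*(-k)^(1/3)/2) + C3*airybi(2^(1/3)*b*(-k)^(1/3)/2), b)


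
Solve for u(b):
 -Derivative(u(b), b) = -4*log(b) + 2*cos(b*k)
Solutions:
 u(b) = C1 + 4*b*log(b) - 4*b - 2*Piecewise((sin(b*k)/k, Ne(k, 0)), (b, True))


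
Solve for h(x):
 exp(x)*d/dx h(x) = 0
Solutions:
 h(x) = C1


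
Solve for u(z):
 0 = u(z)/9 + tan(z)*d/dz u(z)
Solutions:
 u(z) = C1/sin(z)^(1/9)


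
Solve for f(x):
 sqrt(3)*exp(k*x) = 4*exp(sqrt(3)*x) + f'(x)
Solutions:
 f(x) = C1 - 4*sqrt(3)*exp(sqrt(3)*x)/3 + sqrt(3)*exp(k*x)/k


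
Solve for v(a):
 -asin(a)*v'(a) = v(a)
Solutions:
 v(a) = C1*exp(-Integral(1/asin(a), a))


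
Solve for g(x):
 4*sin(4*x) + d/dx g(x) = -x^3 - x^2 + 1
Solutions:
 g(x) = C1 - x^4/4 - x^3/3 + x + cos(4*x)


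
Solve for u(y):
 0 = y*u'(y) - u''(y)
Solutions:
 u(y) = C1 + C2*erfi(sqrt(2)*y/2)


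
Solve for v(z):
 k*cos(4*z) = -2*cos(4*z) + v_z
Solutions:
 v(z) = C1 + k*sin(4*z)/4 + sin(4*z)/2


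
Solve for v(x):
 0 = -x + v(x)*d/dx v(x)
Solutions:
 v(x) = -sqrt(C1 + x^2)
 v(x) = sqrt(C1 + x^2)


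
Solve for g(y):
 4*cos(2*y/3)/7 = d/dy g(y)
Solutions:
 g(y) = C1 + 6*sin(2*y/3)/7


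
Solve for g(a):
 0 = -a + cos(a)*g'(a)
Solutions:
 g(a) = C1 + Integral(a/cos(a), a)


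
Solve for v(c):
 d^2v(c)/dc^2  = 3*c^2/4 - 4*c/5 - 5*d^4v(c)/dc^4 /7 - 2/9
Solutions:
 v(c) = C1 + C2*c + C3*sin(sqrt(35)*c/5) + C4*cos(sqrt(35)*c/5) + c^4/16 - 2*c^3/15 - 163*c^2/252


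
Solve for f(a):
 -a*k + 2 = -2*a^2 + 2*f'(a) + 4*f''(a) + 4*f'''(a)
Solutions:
 f(a) = C1 + a^3/3 - a^2*k/4 - 2*a^2 + a*k + 5*a + (C2*sin(a/2) + C3*cos(a/2))*exp(-a/2)


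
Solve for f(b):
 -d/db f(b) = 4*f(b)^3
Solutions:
 f(b) = -sqrt(2)*sqrt(-1/(C1 - 4*b))/2
 f(b) = sqrt(2)*sqrt(-1/(C1 - 4*b))/2


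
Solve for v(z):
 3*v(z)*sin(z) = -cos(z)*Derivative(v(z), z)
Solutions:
 v(z) = C1*cos(z)^3


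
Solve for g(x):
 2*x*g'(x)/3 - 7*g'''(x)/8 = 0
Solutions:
 g(x) = C1 + Integral(C2*airyai(2*2^(1/3)*21^(2/3)*x/21) + C3*airybi(2*2^(1/3)*21^(2/3)*x/21), x)


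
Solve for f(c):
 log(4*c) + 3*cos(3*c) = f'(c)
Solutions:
 f(c) = C1 + c*log(c) - c + 2*c*log(2) + sin(3*c)


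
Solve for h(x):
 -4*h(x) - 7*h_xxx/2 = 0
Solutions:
 h(x) = C3*exp(-2*7^(2/3)*x/7) + (C1*sin(sqrt(3)*7^(2/3)*x/7) + C2*cos(sqrt(3)*7^(2/3)*x/7))*exp(7^(2/3)*x/7)


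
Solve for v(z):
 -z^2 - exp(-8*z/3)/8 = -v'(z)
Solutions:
 v(z) = C1 + z^3/3 - 3*exp(-8*z/3)/64


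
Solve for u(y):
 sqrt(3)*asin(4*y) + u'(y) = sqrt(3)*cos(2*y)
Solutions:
 u(y) = C1 - sqrt(3)*(y*asin(4*y) + sqrt(1 - 16*y^2)/4) + sqrt(3)*sin(2*y)/2


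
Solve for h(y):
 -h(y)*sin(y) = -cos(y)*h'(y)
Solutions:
 h(y) = C1/cos(y)


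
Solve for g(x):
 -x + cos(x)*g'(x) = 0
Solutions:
 g(x) = C1 + Integral(x/cos(x), x)


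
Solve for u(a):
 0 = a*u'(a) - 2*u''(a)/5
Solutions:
 u(a) = C1 + C2*erfi(sqrt(5)*a/2)


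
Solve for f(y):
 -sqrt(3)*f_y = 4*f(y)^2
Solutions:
 f(y) = 3/(C1 + 4*sqrt(3)*y)


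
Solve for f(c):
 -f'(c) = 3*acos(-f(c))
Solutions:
 Integral(1/acos(-_y), (_y, f(c))) = C1 - 3*c


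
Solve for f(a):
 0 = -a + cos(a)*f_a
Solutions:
 f(a) = C1 + Integral(a/cos(a), a)


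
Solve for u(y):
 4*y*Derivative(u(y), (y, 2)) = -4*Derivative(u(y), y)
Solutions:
 u(y) = C1 + C2*log(y)


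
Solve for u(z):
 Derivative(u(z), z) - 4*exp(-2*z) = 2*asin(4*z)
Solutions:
 u(z) = C1 + 2*z*asin(4*z) + sqrt(1 - 16*z^2)/2 - 2*exp(-2*z)


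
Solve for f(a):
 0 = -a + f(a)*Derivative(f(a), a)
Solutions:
 f(a) = -sqrt(C1 + a^2)
 f(a) = sqrt(C1 + a^2)


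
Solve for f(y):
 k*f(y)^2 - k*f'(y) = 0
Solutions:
 f(y) = -1/(C1 + y)


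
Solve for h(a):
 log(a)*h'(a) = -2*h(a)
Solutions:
 h(a) = C1*exp(-2*li(a))


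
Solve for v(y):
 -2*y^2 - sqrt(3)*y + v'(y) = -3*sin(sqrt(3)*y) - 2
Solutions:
 v(y) = C1 + 2*y^3/3 + sqrt(3)*y^2/2 - 2*y + sqrt(3)*cos(sqrt(3)*y)


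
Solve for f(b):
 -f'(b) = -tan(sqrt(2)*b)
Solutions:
 f(b) = C1 - sqrt(2)*log(cos(sqrt(2)*b))/2


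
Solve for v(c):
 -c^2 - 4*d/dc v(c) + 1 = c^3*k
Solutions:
 v(c) = C1 - c^4*k/16 - c^3/12 + c/4


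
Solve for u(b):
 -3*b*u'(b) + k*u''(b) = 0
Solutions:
 u(b) = C1 + C2*erf(sqrt(6)*b*sqrt(-1/k)/2)/sqrt(-1/k)


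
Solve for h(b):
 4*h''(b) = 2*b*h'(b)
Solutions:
 h(b) = C1 + C2*erfi(b/2)


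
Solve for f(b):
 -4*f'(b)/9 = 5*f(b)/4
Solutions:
 f(b) = C1*exp(-45*b/16)


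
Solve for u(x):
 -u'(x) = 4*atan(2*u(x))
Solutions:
 Integral(1/atan(2*_y), (_y, u(x))) = C1 - 4*x


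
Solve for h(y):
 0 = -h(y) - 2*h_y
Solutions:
 h(y) = C1*exp(-y/2)


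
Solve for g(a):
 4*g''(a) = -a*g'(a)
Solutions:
 g(a) = C1 + C2*erf(sqrt(2)*a/4)


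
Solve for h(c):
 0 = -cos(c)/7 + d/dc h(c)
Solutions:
 h(c) = C1 + sin(c)/7


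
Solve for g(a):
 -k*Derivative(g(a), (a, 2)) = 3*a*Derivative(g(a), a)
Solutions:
 g(a) = C1 + C2*sqrt(k)*erf(sqrt(6)*a*sqrt(1/k)/2)


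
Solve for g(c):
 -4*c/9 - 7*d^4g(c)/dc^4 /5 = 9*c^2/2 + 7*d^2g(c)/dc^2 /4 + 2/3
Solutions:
 g(c) = C1 + C2*c + C3*sin(sqrt(5)*c/2) + C4*cos(sqrt(5)*c/2) - 3*c^4/14 - 8*c^3/189 + 28*c^2/15


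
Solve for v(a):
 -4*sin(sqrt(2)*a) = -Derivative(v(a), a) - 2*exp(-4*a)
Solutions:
 v(a) = C1 - 2*sqrt(2)*cos(sqrt(2)*a) + exp(-4*a)/2


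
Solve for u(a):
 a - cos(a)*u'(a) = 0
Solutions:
 u(a) = C1 + Integral(a/cos(a), a)


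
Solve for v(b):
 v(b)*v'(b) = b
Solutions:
 v(b) = -sqrt(C1 + b^2)
 v(b) = sqrt(C1 + b^2)


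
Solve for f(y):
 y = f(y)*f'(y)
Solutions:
 f(y) = -sqrt(C1 + y^2)
 f(y) = sqrt(C1 + y^2)


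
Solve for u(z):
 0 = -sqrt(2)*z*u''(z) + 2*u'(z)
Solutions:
 u(z) = C1 + C2*z^(1 + sqrt(2))


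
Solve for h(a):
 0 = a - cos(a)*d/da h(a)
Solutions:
 h(a) = C1 + Integral(a/cos(a), a)


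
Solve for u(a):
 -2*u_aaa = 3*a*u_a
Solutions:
 u(a) = C1 + Integral(C2*airyai(-2^(2/3)*3^(1/3)*a/2) + C3*airybi(-2^(2/3)*3^(1/3)*a/2), a)


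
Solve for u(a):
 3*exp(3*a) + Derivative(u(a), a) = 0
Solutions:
 u(a) = C1 - exp(3*a)


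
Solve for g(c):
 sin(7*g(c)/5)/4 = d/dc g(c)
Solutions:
 -c/4 + 5*log(cos(7*g(c)/5) - 1)/14 - 5*log(cos(7*g(c)/5) + 1)/14 = C1


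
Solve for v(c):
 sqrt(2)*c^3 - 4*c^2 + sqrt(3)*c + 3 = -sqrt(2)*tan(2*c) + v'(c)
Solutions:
 v(c) = C1 + sqrt(2)*c^4/4 - 4*c^3/3 + sqrt(3)*c^2/2 + 3*c - sqrt(2)*log(cos(2*c))/2


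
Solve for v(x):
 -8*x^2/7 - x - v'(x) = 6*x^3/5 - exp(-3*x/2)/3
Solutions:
 v(x) = C1 - 3*x^4/10 - 8*x^3/21 - x^2/2 - 2*exp(-3*x/2)/9


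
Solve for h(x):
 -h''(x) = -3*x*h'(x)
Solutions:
 h(x) = C1 + C2*erfi(sqrt(6)*x/2)


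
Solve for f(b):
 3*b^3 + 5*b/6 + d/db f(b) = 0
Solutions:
 f(b) = C1 - 3*b^4/4 - 5*b^2/12


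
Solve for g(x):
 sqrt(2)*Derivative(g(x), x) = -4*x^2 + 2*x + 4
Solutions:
 g(x) = C1 - 2*sqrt(2)*x^3/3 + sqrt(2)*x^2/2 + 2*sqrt(2)*x


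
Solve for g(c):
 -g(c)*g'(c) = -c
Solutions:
 g(c) = -sqrt(C1 + c^2)
 g(c) = sqrt(C1 + c^2)


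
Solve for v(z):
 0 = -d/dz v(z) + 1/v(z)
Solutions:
 v(z) = -sqrt(C1 + 2*z)
 v(z) = sqrt(C1 + 2*z)


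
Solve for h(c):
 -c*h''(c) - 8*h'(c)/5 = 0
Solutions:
 h(c) = C1 + C2/c^(3/5)


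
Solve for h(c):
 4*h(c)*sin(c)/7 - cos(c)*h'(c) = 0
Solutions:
 h(c) = C1/cos(c)^(4/7)


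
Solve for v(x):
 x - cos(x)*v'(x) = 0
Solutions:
 v(x) = C1 + Integral(x/cos(x), x)


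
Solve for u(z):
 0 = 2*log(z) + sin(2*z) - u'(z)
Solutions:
 u(z) = C1 + 2*z*log(z) - 2*z - cos(2*z)/2


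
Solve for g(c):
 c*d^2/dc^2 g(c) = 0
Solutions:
 g(c) = C1 + C2*c


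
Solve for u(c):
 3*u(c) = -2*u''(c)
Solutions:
 u(c) = C1*sin(sqrt(6)*c/2) + C2*cos(sqrt(6)*c/2)


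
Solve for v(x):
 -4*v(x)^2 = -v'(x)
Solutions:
 v(x) = -1/(C1 + 4*x)


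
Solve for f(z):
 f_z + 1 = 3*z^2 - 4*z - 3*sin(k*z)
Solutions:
 f(z) = C1 + z^3 - 2*z^2 - z + 3*cos(k*z)/k


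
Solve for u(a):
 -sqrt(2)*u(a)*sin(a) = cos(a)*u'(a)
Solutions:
 u(a) = C1*cos(a)^(sqrt(2))


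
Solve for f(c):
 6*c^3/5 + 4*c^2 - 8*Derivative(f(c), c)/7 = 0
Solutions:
 f(c) = C1 + 21*c^4/80 + 7*c^3/6


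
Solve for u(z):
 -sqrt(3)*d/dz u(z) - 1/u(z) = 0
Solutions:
 u(z) = -sqrt(C1 - 6*sqrt(3)*z)/3
 u(z) = sqrt(C1 - 6*sqrt(3)*z)/3


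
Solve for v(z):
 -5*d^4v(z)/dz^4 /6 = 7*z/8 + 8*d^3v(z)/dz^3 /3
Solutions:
 v(z) = C1 + C2*z + C3*z^2 + C4*exp(-16*z/5) - 7*z^4/512 + 35*z^3/2048


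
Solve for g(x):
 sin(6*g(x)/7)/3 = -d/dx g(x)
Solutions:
 x/3 + 7*log(cos(6*g(x)/7) - 1)/12 - 7*log(cos(6*g(x)/7) + 1)/12 = C1


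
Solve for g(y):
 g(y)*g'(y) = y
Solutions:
 g(y) = -sqrt(C1 + y^2)
 g(y) = sqrt(C1 + y^2)


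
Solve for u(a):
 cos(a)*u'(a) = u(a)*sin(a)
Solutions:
 u(a) = C1/cos(a)


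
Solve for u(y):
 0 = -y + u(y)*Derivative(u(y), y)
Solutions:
 u(y) = -sqrt(C1 + y^2)
 u(y) = sqrt(C1 + y^2)


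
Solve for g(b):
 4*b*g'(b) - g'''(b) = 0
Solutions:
 g(b) = C1 + Integral(C2*airyai(2^(2/3)*b) + C3*airybi(2^(2/3)*b), b)


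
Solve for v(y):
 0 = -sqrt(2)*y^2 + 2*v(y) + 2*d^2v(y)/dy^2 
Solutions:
 v(y) = C1*sin(y) + C2*cos(y) + sqrt(2)*y^2/2 - sqrt(2)


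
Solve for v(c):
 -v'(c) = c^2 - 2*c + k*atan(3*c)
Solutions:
 v(c) = C1 - c^3/3 + c^2 - k*(c*atan(3*c) - log(9*c^2 + 1)/6)


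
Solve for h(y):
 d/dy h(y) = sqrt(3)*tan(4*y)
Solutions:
 h(y) = C1 - sqrt(3)*log(cos(4*y))/4


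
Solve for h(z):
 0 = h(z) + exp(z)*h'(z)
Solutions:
 h(z) = C1*exp(exp(-z))


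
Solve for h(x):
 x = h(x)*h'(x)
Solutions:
 h(x) = -sqrt(C1 + x^2)
 h(x) = sqrt(C1 + x^2)


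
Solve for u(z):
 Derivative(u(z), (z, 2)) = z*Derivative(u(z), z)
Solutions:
 u(z) = C1 + C2*erfi(sqrt(2)*z/2)


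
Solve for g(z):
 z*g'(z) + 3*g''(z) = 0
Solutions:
 g(z) = C1 + C2*erf(sqrt(6)*z/6)


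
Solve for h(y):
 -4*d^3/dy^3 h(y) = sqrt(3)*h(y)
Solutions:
 h(y) = C3*exp(-2^(1/3)*3^(1/6)*y/2) + (C1*sin(2^(1/3)*3^(2/3)*y/4) + C2*cos(2^(1/3)*3^(2/3)*y/4))*exp(2^(1/3)*3^(1/6)*y/4)


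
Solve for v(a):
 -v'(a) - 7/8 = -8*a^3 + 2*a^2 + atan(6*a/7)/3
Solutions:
 v(a) = C1 + 2*a^4 - 2*a^3/3 - a*atan(6*a/7)/3 - 7*a/8 + 7*log(36*a^2 + 49)/36


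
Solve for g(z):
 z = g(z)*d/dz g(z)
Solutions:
 g(z) = -sqrt(C1 + z^2)
 g(z) = sqrt(C1 + z^2)


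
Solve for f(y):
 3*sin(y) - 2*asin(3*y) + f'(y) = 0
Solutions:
 f(y) = C1 + 2*y*asin(3*y) + 2*sqrt(1 - 9*y^2)/3 + 3*cos(y)


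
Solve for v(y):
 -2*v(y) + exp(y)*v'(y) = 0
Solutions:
 v(y) = C1*exp(-2*exp(-y))


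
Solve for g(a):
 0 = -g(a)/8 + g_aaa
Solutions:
 g(a) = C3*exp(a/2) + (C1*sin(sqrt(3)*a/4) + C2*cos(sqrt(3)*a/4))*exp(-a/4)


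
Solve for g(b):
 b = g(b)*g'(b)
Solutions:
 g(b) = -sqrt(C1 + b^2)
 g(b) = sqrt(C1 + b^2)


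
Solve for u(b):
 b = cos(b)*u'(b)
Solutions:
 u(b) = C1 + Integral(b/cos(b), b)


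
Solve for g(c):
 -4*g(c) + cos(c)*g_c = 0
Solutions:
 g(c) = C1*(sin(c)^2 + 2*sin(c) + 1)/(sin(c)^2 - 2*sin(c) + 1)


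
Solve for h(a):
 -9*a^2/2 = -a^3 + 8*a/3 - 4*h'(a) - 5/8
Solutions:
 h(a) = C1 - a^4/16 + 3*a^3/8 + a^2/3 - 5*a/32


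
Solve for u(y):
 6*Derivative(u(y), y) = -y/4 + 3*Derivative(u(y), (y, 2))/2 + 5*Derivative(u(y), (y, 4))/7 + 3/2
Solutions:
 u(y) = C1 + C2*exp(70^(1/3)*y*(-(60 + sqrt(3670))^(1/3) + 70^(1/3)/(60 + sqrt(3670))^(1/3))/20)*sin(sqrt(3)*70^(1/3)*y*(70^(1/3)/(60 + sqrt(3670))^(1/3) + (60 + sqrt(3670))^(1/3))/20) + C3*exp(70^(1/3)*y*(-(60 + sqrt(3670))^(1/3) + 70^(1/3)/(60 + sqrt(3670))^(1/3))/20)*cos(sqrt(3)*70^(1/3)*y*(70^(1/3)/(60 + sqrt(3670))^(1/3) + (60 + sqrt(3670))^(1/3))/20) + C4*exp(-70^(1/3)*y*(-(60 + sqrt(3670))^(1/3) + 70^(1/3)/(60 + sqrt(3670))^(1/3))/10) - y^2/48 + 23*y/96


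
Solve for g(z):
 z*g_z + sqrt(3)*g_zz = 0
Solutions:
 g(z) = C1 + C2*erf(sqrt(2)*3^(3/4)*z/6)


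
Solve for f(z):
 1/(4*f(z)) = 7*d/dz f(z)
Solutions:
 f(z) = -sqrt(C1 + 14*z)/14
 f(z) = sqrt(C1 + 14*z)/14


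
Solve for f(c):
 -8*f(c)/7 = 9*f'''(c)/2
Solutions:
 f(c) = C3*exp(-2*294^(1/3)*c/21) + (C1*sin(3^(5/6)*98^(1/3)*c/21) + C2*cos(3^(5/6)*98^(1/3)*c/21))*exp(294^(1/3)*c/21)


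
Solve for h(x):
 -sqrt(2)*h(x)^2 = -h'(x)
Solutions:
 h(x) = -1/(C1 + sqrt(2)*x)


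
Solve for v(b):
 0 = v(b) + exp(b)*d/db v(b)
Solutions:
 v(b) = C1*exp(exp(-b))


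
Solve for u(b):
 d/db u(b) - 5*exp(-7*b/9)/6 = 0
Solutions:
 u(b) = C1 - 15*exp(-7*b/9)/14


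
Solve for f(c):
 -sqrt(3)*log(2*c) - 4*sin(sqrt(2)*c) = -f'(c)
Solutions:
 f(c) = C1 + sqrt(3)*c*(log(c) - 1) + sqrt(3)*c*log(2) - 2*sqrt(2)*cos(sqrt(2)*c)


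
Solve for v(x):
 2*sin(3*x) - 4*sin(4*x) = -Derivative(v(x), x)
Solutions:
 v(x) = C1 + 2*cos(3*x)/3 - cos(4*x)


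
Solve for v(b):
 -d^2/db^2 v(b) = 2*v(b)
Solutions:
 v(b) = C1*sin(sqrt(2)*b) + C2*cos(sqrt(2)*b)


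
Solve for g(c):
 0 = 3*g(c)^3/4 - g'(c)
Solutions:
 g(c) = -sqrt(2)*sqrt(-1/(C1 + 3*c))
 g(c) = sqrt(2)*sqrt(-1/(C1 + 3*c))


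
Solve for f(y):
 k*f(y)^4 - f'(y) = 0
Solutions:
 f(y) = (-1/(C1 + 3*k*y))^(1/3)
 f(y) = (-1/(C1 + k*y))^(1/3)*(-3^(2/3) - 3*3^(1/6)*I)/6
 f(y) = (-1/(C1 + k*y))^(1/3)*(-3^(2/3) + 3*3^(1/6)*I)/6


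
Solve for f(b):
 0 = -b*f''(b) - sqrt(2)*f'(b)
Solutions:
 f(b) = C1 + C2*b^(1 - sqrt(2))


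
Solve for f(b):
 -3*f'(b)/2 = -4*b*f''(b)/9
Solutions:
 f(b) = C1 + C2*b^(35/8)


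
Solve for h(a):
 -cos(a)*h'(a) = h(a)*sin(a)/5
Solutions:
 h(a) = C1*cos(a)^(1/5)


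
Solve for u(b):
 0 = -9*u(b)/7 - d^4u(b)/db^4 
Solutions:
 u(b) = (C1*sin(sqrt(6)*7^(3/4)*b/14) + C2*cos(sqrt(6)*7^(3/4)*b/14))*exp(-sqrt(6)*7^(3/4)*b/14) + (C3*sin(sqrt(6)*7^(3/4)*b/14) + C4*cos(sqrt(6)*7^(3/4)*b/14))*exp(sqrt(6)*7^(3/4)*b/14)


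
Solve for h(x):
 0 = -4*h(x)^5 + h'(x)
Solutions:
 h(x) = -(-1/(C1 + 16*x))^(1/4)
 h(x) = (-1/(C1 + 16*x))^(1/4)
 h(x) = -I*(-1/(C1 + 16*x))^(1/4)
 h(x) = I*(-1/(C1 + 16*x))^(1/4)


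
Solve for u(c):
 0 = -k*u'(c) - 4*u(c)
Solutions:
 u(c) = C1*exp(-4*c/k)


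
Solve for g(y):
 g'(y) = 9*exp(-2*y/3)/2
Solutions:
 g(y) = C1 - 27*exp(-2*y/3)/4


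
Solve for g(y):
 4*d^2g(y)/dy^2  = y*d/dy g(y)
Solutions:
 g(y) = C1 + C2*erfi(sqrt(2)*y/4)


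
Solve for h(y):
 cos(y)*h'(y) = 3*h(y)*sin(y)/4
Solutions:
 h(y) = C1/cos(y)^(3/4)


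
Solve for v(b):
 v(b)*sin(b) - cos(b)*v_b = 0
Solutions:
 v(b) = C1/cos(b)


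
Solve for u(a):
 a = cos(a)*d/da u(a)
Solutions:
 u(a) = C1 + Integral(a/cos(a), a)


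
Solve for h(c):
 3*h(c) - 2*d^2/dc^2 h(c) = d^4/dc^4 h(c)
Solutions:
 h(c) = C1*exp(-c) + C2*exp(c) + C3*sin(sqrt(3)*c) + C4*cos(sqrt(3)*c)


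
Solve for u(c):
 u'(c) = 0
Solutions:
 u(c) = C1


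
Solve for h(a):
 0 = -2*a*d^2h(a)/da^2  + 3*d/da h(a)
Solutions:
 h(a) = C1 + C2*a^(5/2)


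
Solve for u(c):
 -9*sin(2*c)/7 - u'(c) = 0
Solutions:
 u(c) = C1 + 9*cos(2*c)/14


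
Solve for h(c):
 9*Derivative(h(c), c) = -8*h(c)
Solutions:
 h(c) = C1*exp(-8*c/9)


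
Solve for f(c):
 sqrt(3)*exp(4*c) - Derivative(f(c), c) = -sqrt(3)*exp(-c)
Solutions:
 f(c) = C1 + sqrt(3)*exp(4*c)/4 - sqrt(3)*exp(-c)


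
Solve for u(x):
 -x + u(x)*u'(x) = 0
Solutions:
 u(x) = -sqrt(C1 + x^2)
 u(x) = sqrt(C1 + x^2)


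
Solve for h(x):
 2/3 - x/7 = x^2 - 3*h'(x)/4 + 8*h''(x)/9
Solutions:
 h(x) = C1 + C2*exp(27*x/32) + 4*x^3/9 + 950*x^2/567 + 47192*x/15309


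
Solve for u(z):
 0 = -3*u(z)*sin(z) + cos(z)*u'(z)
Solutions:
 u(z) = C1/cos(z)^3


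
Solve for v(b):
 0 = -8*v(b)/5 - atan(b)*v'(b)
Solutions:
 v(b) = C1*exp(-8*Integral(1/atan(b), b)/5)


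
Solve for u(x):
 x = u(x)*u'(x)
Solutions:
 u(x) = -sqrt(C1 + x^2)
 u(x) = sqrt(C1 + x^2)


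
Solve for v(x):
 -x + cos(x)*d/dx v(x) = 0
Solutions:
 v(x) = C1 + Integral(x/cos(x), x)


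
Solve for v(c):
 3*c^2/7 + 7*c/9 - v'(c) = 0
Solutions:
 v(c) = C1 + c^3/7 + 7*c^2/18


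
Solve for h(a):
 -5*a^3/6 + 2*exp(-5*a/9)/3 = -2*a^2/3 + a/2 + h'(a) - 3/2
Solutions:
 h(a) = C1 - 5*a^4/24 + 2*a^3/9 - a^2/4 + 3*a/2 - 6*exp(-5*a/9)/5


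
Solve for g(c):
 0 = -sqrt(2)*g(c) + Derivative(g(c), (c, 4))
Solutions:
 g(c) = C1*exp(-2^(1/8)*c) + C2*exp(2^(1/8)*c) + C3*sin(2^(1/8)*c) + C4*cos(2^(1/8)*c)


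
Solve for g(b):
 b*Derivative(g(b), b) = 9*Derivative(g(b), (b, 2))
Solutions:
 g(b) = C1 + C2*erfi(sqrt(2)*b/6)


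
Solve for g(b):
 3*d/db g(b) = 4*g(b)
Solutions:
 g(b) = C1*exp(4*b/3)


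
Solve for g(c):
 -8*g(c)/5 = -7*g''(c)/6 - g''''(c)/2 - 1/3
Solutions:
 g(c) = C1*exp(-sqrt(30)*c*sqrt(-35 + sqrt(4105))/30) + C2*exp(sqrt(30)*c*sqrt(-35 + sqrt(4105))/30) + C3*sin(sqrt(30)*c*sqrt(35 + sqrt(4105))/30) + C4*cos(sqrt(30)*c*sqrt(35 + sqrt(4105))/30) + 5/24


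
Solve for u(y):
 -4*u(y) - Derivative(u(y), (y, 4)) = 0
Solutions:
 u(y) = (C1*sin(y) + C2*cos(y))*exp(-y) + (C3*sin(y) + C4*cos(y))*exp(y)


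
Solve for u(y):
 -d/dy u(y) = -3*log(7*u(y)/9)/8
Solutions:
 8*Integral(1/(-log(_y) - log(7) + 2*log(3)), (_y, u(y)))/3 = C1 - y


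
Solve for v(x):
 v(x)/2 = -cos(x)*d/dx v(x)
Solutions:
 v(x) = C1*(sin(x) - 1)^(1/4)/(sin(x) + 1)^(1/4)


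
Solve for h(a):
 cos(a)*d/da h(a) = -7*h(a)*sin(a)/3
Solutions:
 h(a) = C1*cos(a)^(7/3)


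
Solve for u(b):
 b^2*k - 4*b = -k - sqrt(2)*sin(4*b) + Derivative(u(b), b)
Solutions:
 u(b) = C1 + b^3*k/3 - 2*b^2 + b*k - sqrt(2)*cos(4*b)/4


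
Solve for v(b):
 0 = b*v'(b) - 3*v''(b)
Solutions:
 v(b) = C1 + C2*erfi(sqrt(6)*b/6)


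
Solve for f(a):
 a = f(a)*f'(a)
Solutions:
 f(a) = -sqrt(C1 + a^2)
 f(a) = sqrt(C1 + a^2)


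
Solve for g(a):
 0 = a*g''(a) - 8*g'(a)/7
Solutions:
 g(a) = C1 + C2*a^(15/7)


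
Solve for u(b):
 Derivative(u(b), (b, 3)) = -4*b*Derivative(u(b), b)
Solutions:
 u(b) = C1 + Integral(C2*airyai(-2^(2/3)*b) + C3*airybi(-2^(2/3)*b), b)


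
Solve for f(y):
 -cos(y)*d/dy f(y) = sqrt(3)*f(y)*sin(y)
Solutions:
 f(y) = C1*cos(y)^(sqrt(3))


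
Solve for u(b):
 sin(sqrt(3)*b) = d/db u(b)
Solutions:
 u(b) = C1 - sqrt(3)*cos(sqrt(3)*b)/3


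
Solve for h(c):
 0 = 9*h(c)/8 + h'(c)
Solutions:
 h(c) = C1*exp(-9*c/8)


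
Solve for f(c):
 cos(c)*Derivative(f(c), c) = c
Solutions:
 f(c) = C1 + Integral(c/cos(c), c)


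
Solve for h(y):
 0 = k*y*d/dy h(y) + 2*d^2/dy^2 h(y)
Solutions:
 h(y) = Piecewise((-sqrt(pi)*C1*erf(sqrt(k)*y/2)/sqrt(k) - C2, (k > 0) | (k < 0)), (-C1*y - C2, True))


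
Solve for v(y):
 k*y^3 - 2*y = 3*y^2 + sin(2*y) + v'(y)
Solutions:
 v(y) = C1 + k*y^4/4 - y^3 - y^2 + cos(2*y)/2


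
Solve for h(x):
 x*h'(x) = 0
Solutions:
 h(x) = C1


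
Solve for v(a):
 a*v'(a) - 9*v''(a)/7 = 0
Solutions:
 v(a) = C1 + C2*erfi(sqrt(14)*a/6)


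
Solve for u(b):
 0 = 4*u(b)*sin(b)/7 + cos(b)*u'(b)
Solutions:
 u(b) = C1*cos(b)^(4/7)


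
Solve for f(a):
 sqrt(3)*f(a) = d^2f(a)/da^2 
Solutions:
 f(a) = C1*exp(-3^(1/4)*a) + C2*exp(3^(1/4)*a)


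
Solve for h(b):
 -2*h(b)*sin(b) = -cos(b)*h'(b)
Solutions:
 h(b) = C1/cos(b)^2


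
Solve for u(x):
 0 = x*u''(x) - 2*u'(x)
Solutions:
 u(x) = C1 + C2*x^3


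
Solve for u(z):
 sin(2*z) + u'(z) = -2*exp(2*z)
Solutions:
 u(z) = C1 - exp(2*z) + cos(2*z)/2


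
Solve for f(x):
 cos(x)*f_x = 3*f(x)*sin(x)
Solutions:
 f(x) = C1/cos(x)^3


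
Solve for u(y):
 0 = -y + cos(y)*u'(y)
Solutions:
 u(y) = C1 + Integral(y/cos(y), y)


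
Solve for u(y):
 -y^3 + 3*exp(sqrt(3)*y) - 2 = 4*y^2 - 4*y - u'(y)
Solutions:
 u(y) = C1 + y^4/4 + 4*y^3/3 - 2*y^2 + 2*y - sqrt(3)*exp(sqrt(3)*y)


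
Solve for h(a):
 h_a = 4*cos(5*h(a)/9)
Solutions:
 -4*a - 9*log(sin(5*h(a)/9) - 1)/10 + 9*log(sin(5*h(a)/9) + 1)/10 = C1


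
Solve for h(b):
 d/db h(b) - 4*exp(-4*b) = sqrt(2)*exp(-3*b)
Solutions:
 h(b) = C1 - sqrt(2)*exp(-3*b)/3 - exp(-4*b)


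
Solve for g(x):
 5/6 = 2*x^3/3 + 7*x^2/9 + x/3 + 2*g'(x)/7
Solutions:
 g(x) = C1 - 7*x^4/12 - 49*x^3/54 - 7*x^2/12 + 35*x/12


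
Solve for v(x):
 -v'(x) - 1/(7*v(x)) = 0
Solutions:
 v(x) = -sqrt(C1 - 14*x)/7
 v(x) = sqrt(C1 - 14*x)/7


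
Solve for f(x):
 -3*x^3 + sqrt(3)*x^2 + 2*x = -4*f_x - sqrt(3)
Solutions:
 f(x) = C1 + 3*x^4/16 - sqrt(3)*x^3/12 - x^2/4 - sqrt(3)*x/4


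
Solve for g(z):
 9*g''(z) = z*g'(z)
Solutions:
 g(z) = C1 + C2*erfi(sqrt(2)*z/6)


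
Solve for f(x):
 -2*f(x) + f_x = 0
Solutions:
 f(x) = C1*exp(2*x)


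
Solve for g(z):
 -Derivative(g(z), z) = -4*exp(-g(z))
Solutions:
 g(z) = log(C1 + 4*z)


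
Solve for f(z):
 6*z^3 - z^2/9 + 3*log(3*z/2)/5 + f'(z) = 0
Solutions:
 f(z) = C1 - 3*z^4/2 + z^3/27 - 3*z*log(z)/5 - 3*z*log(3)/5 + 3*z*log(2)/5 + 3*z/5


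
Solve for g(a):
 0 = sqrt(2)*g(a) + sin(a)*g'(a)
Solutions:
 g(a) = C1*(cos(a) + 1)^(sqrt(2)/2)/(cos(a) - 1)^(sqrt(2)/2)


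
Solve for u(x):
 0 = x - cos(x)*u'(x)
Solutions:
 u(x) = C1 + Integral(x/cos(x), x)


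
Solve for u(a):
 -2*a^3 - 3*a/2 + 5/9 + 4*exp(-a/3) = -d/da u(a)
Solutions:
 u(a) = C1 + a^4/2 + 3*a^2/4 - 5*a/9 + 12*exp(-a/3)


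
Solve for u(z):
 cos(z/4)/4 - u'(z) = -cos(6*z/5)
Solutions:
 u(z) = C1 + sin(z/4) + 5*sin(6*z/5)/6


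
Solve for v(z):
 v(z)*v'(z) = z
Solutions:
 v(z) = -sqrt(C1 + z^2)
 v(z) = sqrt(C1 + z^2)


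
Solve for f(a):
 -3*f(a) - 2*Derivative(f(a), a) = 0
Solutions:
 f(a) = C1*exp(-3*a/2)


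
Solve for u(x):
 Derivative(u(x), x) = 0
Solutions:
 u(x) = C1


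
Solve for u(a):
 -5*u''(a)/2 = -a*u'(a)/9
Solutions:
 u(a) = C1 + C2*erfi(sqrt(5)*a/15)


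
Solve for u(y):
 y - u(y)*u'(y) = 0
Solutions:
 u(y) = -sqrt(C1 + y^2)
 u(y) = sqrt(C1 + y^2)


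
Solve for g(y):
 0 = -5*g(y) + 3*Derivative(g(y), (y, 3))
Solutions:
 g(y) = C3*exp(3^(2/3)*5^(1/3)*y/3) + (C1*sin(3^(1/6)*5^(1/3)*y/2) + C2*cos(3^(1/6)*5^(1/3)*y/2))*exp(-3^(2/3)*5^(1/3)*y/6)


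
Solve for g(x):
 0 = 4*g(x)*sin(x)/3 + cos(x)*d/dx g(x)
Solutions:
 g(x) = C1*cos(x)^(4/3)


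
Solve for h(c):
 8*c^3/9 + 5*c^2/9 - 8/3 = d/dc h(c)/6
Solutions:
 h(c) = C1 + 4*c^4/3 + 10*c^3/9 - 16*c


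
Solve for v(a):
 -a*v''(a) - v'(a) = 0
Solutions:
 v(a) = C1 + C2*log(a)


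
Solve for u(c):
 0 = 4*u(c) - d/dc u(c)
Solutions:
 u(c) = C1*exp(4*c)


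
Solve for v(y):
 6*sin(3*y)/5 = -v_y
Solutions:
 v(y) = C1 + 2*cos(3*y)/5


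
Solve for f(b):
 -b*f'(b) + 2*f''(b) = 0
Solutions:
 f(b) = C1 + C2*erfi(b/2)


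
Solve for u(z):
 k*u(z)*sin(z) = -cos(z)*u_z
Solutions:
 u(z) = C1*exp(k*log(cos(z)))


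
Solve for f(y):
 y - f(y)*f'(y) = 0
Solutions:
 f(y) = -sqrt(C1 + y^2)
 f(y) = sqrt(C1 + y^2)


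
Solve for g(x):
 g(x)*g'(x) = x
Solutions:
 g(x) = -sqrt(C1 + x^2)
 g(x) = sqrt(C1 + x^2)


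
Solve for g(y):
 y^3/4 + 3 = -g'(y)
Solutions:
 g(y) = C1 - y^4/16 - 3*y


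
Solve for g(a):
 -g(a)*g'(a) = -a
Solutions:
 g(a) = -sqrt(C1 + a^2)
 g(a) = sqrt(C1 + a^2)


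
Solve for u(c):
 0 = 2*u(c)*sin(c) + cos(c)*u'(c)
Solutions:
 u(c) = C1*cos(c)^2


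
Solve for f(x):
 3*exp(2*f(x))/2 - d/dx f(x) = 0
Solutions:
 f(x) = log(-sqrt(-1/(C1 + 3*x)))
 f(x) = log(-1/(C1 + 3*x))/2


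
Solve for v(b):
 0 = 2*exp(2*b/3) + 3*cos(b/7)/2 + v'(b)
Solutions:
 v(b) = C1 - 3*exp(2*b/3) - 21*sin(b/7)/2


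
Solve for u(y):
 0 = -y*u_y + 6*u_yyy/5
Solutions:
 u(y) = C1 + Integral(C2*airyai(5^(1/3)*6^(2/3)*y/6) + C3*airybi(5^(1/3)*6^(2/3)*y/6), y)


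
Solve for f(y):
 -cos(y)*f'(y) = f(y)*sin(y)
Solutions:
 f(y) = C1*cos(y)


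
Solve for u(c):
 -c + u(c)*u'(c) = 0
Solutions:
 u(c) = -sqrt(C1 + c^2)
 u(c) = sqrt(C1 + c^2)


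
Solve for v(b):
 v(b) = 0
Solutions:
 v(b) = 0


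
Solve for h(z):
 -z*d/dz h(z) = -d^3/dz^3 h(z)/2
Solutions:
 h(z) = C1 + Integral(C2*airyai(2^(1/3)*z) + C3*airybi(2^(1/3)*z), z)


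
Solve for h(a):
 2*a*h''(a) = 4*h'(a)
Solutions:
 h(a) = C1 + C2*a^3


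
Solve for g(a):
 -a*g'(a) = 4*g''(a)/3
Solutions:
 g(a) = C1 + C2*erf(sqrt(6)*a/4)


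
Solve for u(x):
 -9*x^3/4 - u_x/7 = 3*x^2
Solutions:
 u(x) = C1 - 63*x^4/16 - 7*x^3


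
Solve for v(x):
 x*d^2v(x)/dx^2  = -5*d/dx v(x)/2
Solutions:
 v(x) = C1 + C2/x^(3/2)


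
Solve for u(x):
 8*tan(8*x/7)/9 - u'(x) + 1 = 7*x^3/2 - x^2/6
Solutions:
 u(x) = C1 - 7*x^4/8 + x^3/18 + x - 7*log(cos(8*x/7))/9


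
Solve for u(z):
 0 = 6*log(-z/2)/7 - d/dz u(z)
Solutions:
 u(z) = C1 + 6*z*log(-z)/7 + 6*z*(-1 - log(2))/7


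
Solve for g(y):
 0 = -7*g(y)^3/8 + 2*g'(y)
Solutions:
 g(y) = -2*sqrt(2)*sqrt(-1/(C1 + 7*y))
 g(y) = 2*sqrt(2)*sqrt(-1/(C1 + 7*y))


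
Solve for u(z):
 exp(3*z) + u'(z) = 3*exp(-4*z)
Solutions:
 u(z) = C1 - exp(3*z)/3 - 3*exp(-4*z)/4


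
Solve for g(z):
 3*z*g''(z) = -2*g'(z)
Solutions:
 g(z) = C1 + C2*z^(1/3)


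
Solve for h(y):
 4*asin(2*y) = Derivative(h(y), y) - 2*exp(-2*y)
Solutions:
 h(y) = C1 + 4*y*asin(2*y) + 2*sqrt(1 - 4*y^2) - exp(-2*y)


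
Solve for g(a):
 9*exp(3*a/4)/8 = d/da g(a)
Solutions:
 g(a) = C1 + 3*exp(3*a/4)/2


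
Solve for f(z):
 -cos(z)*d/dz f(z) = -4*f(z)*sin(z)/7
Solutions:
 f(z) = C1/cos(z)^(4/7)


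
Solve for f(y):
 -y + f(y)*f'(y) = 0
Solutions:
 f(y) = -sqrt(C1 + y^2)
 f(y) = sqrt(C1 + y^2)


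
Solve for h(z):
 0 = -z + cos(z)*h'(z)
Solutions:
 h(z) = C1 + Integral(z/cos(z), z)


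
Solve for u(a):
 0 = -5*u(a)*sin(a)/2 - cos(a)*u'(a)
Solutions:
 u(a) = C1*cos(a)^(5/2)


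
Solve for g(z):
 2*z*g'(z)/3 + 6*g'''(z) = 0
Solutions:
 g(z) = C1 + Integral(C2*airyai(-3^(1/3)*z/3) + C3*airybi(-3^(1/3)*z/3), z)


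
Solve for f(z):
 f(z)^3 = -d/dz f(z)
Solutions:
 f(z) = -sqrt(2)*sqrt(-1/(C1 - z))/2
 f(z) = sqrt(2)*sqrt(-1/(C1 - z))/2


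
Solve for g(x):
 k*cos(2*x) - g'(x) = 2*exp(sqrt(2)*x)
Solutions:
 g(x) = C1 + k*sin(2*x)/2 - sqrt(2)*exp(sqrt(2)*x)


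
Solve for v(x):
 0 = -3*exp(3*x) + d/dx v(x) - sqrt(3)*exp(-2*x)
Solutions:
 v(x) = C1 + exp(3*x) - sqrt(3)*exp(-2*x)/2


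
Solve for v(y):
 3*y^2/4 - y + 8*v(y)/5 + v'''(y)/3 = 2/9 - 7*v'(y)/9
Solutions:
 v(y) = C1*exp(5^(1/3)*y*(-35/(324 + sqrt(113551))^(1/3) + 5^(1/3)*(324 + sqrt(113551))^(1/3))/30)*sin(sqrt(3)*5^(1/3)*y*(35/(324 + sqrt(113551))^(1/3) + 5^(1/3)*(324 + sqrt(113551))^(1/3))/30) + C2*exp(5^(1/3)*y*(-35/(324 + sqrt(113551))^(1/3) + 5^(1/3)*(324 + sqrt(113551))^(1/3))/30)*cos(sqrt(3)*5^(1/3)*y*(35/(324 + sqrt(113551))^(1/3) + 5^(1/3)*(324 + sqrt(113551))^(1/3))/30) + C3*exp(-5^(1/3)*y*(-35/(324 + sqrt(113551))^(1/3) + 5^(1/3)*(324 + sqrt(113551))^(1/3))/15) - 15*y^2/32 + 415*y/384 - 10685/27648


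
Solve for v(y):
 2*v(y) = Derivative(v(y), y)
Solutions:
 v(y) = C1*exp(2*y)


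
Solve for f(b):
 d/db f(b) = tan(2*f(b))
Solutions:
 f(b) = -asin(C1*exp(2*b))/2 + pi/2
 f(b) = asin(C1*exp(2*b))/2


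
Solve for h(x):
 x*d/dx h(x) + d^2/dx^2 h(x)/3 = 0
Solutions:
 h(x) = C1 + C2*erf(sqrt(6)*x/2)


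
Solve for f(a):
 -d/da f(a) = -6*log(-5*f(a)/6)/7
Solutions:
 -7*Integral(1/(log(-_y) - log(6) + log(5)), (_y, f(a)))/6 = C1 - a


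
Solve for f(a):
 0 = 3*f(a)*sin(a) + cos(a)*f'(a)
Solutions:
 f(a) = C1*cos(a)^3


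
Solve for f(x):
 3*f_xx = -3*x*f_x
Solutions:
 f(x) = C1 + C2*erf(sqrt(2)*x/2)


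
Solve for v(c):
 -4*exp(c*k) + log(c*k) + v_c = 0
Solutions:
 v(c) = C1 - c*log(c*k) + c + Piecewise((4*exp(c*k)/k, Ne(k, 0)), (4*c, True))


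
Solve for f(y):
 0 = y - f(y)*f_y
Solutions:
 f(y) = -sqrt(C1 + y^2)
 f(y) = sqrt(C1 + y^2)


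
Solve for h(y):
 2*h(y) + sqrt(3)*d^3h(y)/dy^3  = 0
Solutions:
 h(y) = C3*exp(-2^(1/3)*3^(5/6)*y/3) + (C1*sin(6^(1/3)*y/2) + C2*cos(6^(1/3)*y/2))*exp(2^(1/3)*3^(5/6)*y/6)


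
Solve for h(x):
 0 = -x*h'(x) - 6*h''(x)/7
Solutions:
 h(x) = C1 + C2*erf(sqrt(21)*x/6)


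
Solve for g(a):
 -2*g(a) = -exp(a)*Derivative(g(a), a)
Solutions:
 g(a) = C1*exp(-2*exp(-a))


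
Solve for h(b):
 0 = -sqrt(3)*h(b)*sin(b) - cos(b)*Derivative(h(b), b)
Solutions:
 h(b) = C1*cos(b)^(sqrt(3))


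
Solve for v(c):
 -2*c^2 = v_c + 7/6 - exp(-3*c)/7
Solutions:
 v(c) = C1 - 2*c^3/3 - 7*c/6 - exp(-3*c)/21


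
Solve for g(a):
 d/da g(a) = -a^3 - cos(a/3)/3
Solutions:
 g(a) = C1 - a^4/4 - sin(a/3)


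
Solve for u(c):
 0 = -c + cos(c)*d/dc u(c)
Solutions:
 u(c) = C1 + Integral(c/cos(c), c)


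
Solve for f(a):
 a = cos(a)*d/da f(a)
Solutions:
 f(a) = C1 + Integral(a/cos(a), a)


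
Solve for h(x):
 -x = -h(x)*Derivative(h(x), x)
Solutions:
 h(x) = -sqrt(C1 + x^2)
 h(x) = sqrt(C1 + x^2)


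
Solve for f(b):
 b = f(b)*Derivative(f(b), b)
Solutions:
 f(b) = -sqrt(C1 + b^2)
 f(b) = sqrt(C1 + b^2)


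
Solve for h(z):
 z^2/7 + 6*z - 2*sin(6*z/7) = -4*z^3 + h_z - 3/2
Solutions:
 h(z) = C1 + z^4 + z^3/21 + 3*z^2 + 3*z/2 + 7*cos(6*z/7)/3


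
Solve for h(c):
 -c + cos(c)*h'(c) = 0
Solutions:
 h(c) = C1 + Integral(c/cos(c), c)


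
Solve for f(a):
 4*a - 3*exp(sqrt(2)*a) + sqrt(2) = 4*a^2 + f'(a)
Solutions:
 f(a) = C1 - 4*a^3/3 + 2*a^2 + sqrt(2)*a - 3*sqrt(2)*exp(sqrt(2)*a)/2


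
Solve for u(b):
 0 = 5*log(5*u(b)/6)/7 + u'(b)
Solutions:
 7*Integral(1/(log(_y) - log(6) + log(5)), (_y, u(b)))/5 = C1 - b


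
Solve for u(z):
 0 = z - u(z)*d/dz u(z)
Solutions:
 u(z) = -sqrt(C1 + z^2)
 u(z) = sqrt(C1 + z^2)


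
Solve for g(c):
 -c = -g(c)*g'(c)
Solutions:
 g(c) = -sqrt(C1 + c^2)
 g(c) = sqrt(C1 + c^2)


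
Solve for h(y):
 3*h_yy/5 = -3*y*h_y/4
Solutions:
 h(y) = C1 + C2*erf(sqrt(10)*y/4)


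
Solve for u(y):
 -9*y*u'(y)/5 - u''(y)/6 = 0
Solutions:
 u(y) = C1 + C2*erf(3*sqrt(15)*y/5)


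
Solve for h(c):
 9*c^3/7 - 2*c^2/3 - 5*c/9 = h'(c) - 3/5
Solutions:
 h(c) = C1 + 9*c^4/28 - 2*c^3/9 - 5*c^2/18 + 3*c/5


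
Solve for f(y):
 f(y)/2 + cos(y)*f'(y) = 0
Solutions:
 f(y) = C1*(sin(y) - 1)^(1/4)/(sin(y) + 1)^(1/4)


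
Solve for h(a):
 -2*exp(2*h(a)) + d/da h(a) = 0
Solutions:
 h(a) = log(-sqrt(-1/(C1 + 2*a))) - log(2)/2
 h(a) = log(-1/(C1 + 2*a))/2 - log(2)/2


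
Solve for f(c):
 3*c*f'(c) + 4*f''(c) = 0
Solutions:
 f(c) = C1 + C2*erf(sqrt(6)*c/4)


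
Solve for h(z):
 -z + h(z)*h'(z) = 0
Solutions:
 h(z) = -sqrt(C1 + z^2)
 h(z) = sqrt(C1 + z^2)


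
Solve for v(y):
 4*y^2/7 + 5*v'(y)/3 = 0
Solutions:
 v(y) = C1 - 4*y^3/35


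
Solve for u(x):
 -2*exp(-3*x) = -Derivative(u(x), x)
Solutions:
 u(x) = C1 - 2*exp(-3*x)/3


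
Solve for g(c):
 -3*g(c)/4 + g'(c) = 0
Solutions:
 g(c) = C1*exp(3*c/4)


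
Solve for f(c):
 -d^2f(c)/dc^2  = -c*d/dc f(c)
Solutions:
 f(c) = C1 + C2*erfi(sqrt(2)*c/2)


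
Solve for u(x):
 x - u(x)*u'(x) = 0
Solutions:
 u(x) = -sqrt(C1 + x^2)
 u(x) = sqrt(C1 + x^2)


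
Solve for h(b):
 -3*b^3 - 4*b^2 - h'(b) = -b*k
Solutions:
 h(b) = C1 - 3*b^4/4 - 4*b^3/3 + b^2*k/2


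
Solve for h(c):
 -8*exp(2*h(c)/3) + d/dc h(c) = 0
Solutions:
 h(c) = 3*log(-sqrt(-1/(C1 + 8*c))) - 3*log(2) + 3*log(6)/2
 h(c) = 3*log(-1/(C1 + 8*c))/2 - 3*log(2) + 3*log(6)/2


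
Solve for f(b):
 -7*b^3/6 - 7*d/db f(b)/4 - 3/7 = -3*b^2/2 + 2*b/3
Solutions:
 f(b) = C1 - b^4/6 + 2*b^3/7 - 4*b^2/21 - 12*b/49


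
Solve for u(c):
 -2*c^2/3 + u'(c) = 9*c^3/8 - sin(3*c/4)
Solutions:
 u(c) = C1 + 9*c^4/32 + 2*c^3/9 + 4*cos(3*c/4)/3


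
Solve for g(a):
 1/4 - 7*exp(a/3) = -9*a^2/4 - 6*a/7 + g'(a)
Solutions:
 g(a) = C1 + 3*a^3/4 + 3*a^2/7 + a/4 - 21*exp(a/3)


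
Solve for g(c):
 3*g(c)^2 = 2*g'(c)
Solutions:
 g(c) = -2/(C1 + 3*c)


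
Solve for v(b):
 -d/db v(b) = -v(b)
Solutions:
 v(b) = C1*exp(b)


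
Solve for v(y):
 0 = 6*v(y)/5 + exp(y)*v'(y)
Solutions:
 v(y) = C1*exp(6*exp(-y)/5)


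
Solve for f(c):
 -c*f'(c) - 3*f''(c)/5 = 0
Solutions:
 f(c) = C1 + C2*erf(sqrt(30)*c/6)


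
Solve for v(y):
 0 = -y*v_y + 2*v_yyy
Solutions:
 v(y) = C1 + Integral(C2*airyai(2^(2/3)*y/2) + C3*airybi(2^(2/3)*y/2), y)


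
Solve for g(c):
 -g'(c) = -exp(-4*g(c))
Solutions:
 g(c) = log(-I*(C1 + 4*c)^(1/4))
 g(c) = log(I*(C1 + 4*c)^(1/4))
 g(c) = log(-(C1 + 4*c)^(1/4))
 g(c) = log(C1 + 4*c)/4


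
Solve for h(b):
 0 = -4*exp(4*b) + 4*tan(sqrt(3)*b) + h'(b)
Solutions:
 h(b) = C1 + exp(4*b) + 4*sqrt(3)*log(cos(sqrt(3)*b))/3


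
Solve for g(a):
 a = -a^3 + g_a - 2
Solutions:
 g(a) = C1 + a^4/4 + a^2/2 + 2*a


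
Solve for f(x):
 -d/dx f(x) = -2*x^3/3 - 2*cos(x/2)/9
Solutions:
 f(x) = C1 + x^4/6 + 4*sin(x/2)/9


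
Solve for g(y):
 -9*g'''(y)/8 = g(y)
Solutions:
 g(y) = C3*exp(-2*3^(1/3)*y/3) + (C1*sin(3^(5/6)*y/3) + C2*cos(3^(5/6)*y/3))*exp(3^(1/3)*y/3)


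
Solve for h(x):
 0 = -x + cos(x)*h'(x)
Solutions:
 h(x) = C1 + Integral(x/cos(x), x)


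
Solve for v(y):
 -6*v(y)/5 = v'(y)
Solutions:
 v(y) = C1*exp(-6*y/5)


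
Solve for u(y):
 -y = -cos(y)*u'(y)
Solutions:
 u(y) = C1 + Integral(y/cos(y), y)


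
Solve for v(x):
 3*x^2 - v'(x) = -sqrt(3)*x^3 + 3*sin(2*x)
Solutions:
 v(x) = C1 + sqrt(3)*x^4/4 + x^3 + 3*cos(2*x)/2


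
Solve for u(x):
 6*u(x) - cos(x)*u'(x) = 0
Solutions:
 u(x) = C1*(sin(x)^3 + 3*sin(x)^2 + 3*sin(x) + 1)/(sin(x)^3 - 3*sin(x)^2 + 3*sin(x) - 1)


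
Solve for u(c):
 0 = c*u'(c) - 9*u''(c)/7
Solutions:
 u(c) = C1 + C2*erfi(sqrt(14)*c/6)


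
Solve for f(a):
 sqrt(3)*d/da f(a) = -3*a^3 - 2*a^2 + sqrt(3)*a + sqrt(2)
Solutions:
 f(a) = C1 - sqrt(3)*a^4/4 - 2*sqrt(3)*a^3/9 + a^2/2 + sqrt(6)*a/3


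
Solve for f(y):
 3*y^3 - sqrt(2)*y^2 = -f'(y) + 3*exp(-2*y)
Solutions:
 f(y) = C1 - 3*y^4/4 + sqrt(2)*y^3/3 - 3*exp(-2*y)/2


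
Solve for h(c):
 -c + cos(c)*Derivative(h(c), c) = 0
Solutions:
 h(c) = C1 + Integral(c/cos(c), c)


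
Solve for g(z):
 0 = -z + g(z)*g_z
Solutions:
 g(z) = -sqrt(C1 + z^2)
 g(z) = sqrt(C1 + z^2)


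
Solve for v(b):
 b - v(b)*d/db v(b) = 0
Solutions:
 v(b) = -sqrt(C1 + b^2)
 v(b) = sqrt(C1 + b^2)


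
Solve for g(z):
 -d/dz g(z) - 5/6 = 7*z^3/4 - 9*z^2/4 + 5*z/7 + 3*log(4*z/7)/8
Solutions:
 g(z) = C1 - 7*z^4/16 + 3*z^3/4 - 5*z^2/14 - 3*z*log(z)/8 - 3*z*log(2)/4 - 11*z/24 + 3*z*log(7)/8


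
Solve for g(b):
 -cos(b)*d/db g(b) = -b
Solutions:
 g(b) = C1 + Integral(b/cos(b), b)


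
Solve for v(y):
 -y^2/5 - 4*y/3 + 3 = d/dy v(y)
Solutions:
 v(y) = C1 - y^3/15 - 2*y^2/3 + 3*y


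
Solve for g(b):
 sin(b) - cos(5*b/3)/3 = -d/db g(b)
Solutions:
 g(b) = C1 + sin(5*b/3)/5 + cos(b)


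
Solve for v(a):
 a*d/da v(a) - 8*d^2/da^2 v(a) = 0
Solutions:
 v(a) = C1 + C2*erfi(a/4)


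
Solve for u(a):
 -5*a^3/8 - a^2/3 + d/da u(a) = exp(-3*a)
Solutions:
 u(a) = C1 + 5*a^4/32 + a^3/9 - exp(-3*a)/3
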